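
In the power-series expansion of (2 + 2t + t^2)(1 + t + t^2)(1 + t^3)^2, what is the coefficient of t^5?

10

(2 + 2t + t^2) has coefficients 2,2,1 for degrees 0…2.
(1 + t + t^2) has coefficients 1,1,1,0,0,0 for degrees 0…5.
Finally multiplying by (1 + t^3)^2, the product of all factors after the first has coefficients 1,1,1,2,2,2 for degrees 0…5.
[t^5] = 2·2 + 2·2 + 1·2 = 10.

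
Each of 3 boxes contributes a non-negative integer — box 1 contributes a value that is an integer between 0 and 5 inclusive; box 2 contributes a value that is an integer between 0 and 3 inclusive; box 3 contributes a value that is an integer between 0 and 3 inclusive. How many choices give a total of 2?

The generating function for the choices is (1 + x + x² + x³ + x⁴ + x⁵)·(1 + x + x² + x³)·(1 + x + x² + x³); the count is [x²].
(1 + x + x² + x³ + x⁴ + x⁵) has coefficients 1,1,1 for degrees 0…2.
(1 + x + x² + x³) has coefficients 1,1,1 for degrees 0…2.
Finally multiplying by (1 + x + x² + x³), the product of all factors after the first has coefficients 1,2,3 for degrees 0…2.
[x²] = 1·3 + 1·2 + 1·1 = 6.

6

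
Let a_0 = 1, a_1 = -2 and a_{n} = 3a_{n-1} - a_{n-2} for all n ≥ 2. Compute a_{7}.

The ordinary generating function has denominator 1 - 3q + q^2.
Iterating the recurrence: a_0,…,a_{7} = 1, -2, -7, -19, -50, -131, -343, -898.

-898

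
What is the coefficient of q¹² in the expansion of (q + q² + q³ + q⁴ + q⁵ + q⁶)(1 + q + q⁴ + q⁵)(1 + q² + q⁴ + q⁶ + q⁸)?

(q + q² + q³ + q⁴ + q⁵ + q⁶) has coefficients 0,1,1,1,1,1,1 for degrees 0…6.
(1 + q + q⁴ + q⁵) has coefficients 1,1,0,0,1,1,0,0,0,0,0,0,0 for degrees 0…12.
Finally multiplying by (1 + q² + q⁴ + q⁶ + q⁸), the product of all factors after the first has coefficients 1,1,1,1,2,2,2,2,2,2,1,1,1 for degrees 0…12.
[q¹²] = 1·1 + 1·1 + 1·2 + 1·2 + 1·2 + 1·2 = 10.

10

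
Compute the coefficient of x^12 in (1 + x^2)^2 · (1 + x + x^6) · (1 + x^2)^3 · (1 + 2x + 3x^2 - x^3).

40

(1 + x^2)^2 has coefficients 1,0,2,0,1 for degrees 0…4.
(1 + x + x^6) has coefficients 1,1,0,0,0,0,1,0,0,0,0,0,0 for degrees 0…12.
Multiplying by (1 + x^2)^3 gives running coefficients 1,1,3,3,3,3,2,1,3,0,3,0,1 for degrees 0…12.
Finally multiplying by (1 + 2x + 3x^2 - x^3), the product of all factors after the first has coefficients 1,3,8,11,17,15,14,11,8,7,11,3,10 for degrees 0…12.
[x^12] = 1·10 + 2·11 + 1·8 = 40.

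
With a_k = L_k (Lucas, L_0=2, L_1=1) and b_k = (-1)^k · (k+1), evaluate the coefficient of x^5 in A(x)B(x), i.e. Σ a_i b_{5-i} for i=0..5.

-10

This is [x^5] in the product of the two ordinary generating functions.
Σ = 2·(-6) + 1·5 + 3·(-4) + 4·3 + 7·(-2) + 11·1 = -10.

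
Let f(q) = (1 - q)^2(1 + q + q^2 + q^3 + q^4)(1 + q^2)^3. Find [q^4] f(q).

(1 - q)^2 has coefficients 1,-2,1 for degrees 0…2.
(1 + q + q^2 + q^3 + q^4) has coefficients 1,1,1,1,1 for degrees 0…4.
Finally multiplying by (1 + q^2)^3, the product of all factors after the first has coefficients 1,1,4,4,7 for degrees 0…4.
[q^4] = 1·7 − 2·4 + 1·4 = 3.

3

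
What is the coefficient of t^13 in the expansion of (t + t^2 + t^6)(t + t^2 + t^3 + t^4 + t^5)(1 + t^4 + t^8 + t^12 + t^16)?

(t + t^2 + t^6) has coefficients 0,1,1,0,0,0,1 for degrees 0…6.
(t + t^2 + t^3 + t^4 + t^5) has coefficients 0,1,1,1,1,1,0,0,0,0,0,0,0,0 for degrees 0…13.
Finally multiplying by (1 + t^4 + t^8 + t^12 + t^16), the product of all factors after the first has coefficients 0,1,1,1,1,2,1,1,1,2,1,1,1,2 for degrees 0…13.
[t^13] = 1·1 + 1·1 + 1·1 = 3.

3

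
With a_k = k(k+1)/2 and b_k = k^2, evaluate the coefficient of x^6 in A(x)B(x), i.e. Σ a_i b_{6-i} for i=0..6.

182

This is [x^6] in the product of the two ordinary generating functions.
Σ = 0·36 + 1·25 + 3·16 + 6·9 + 10·4 + 15·1 + 21·0 = 182.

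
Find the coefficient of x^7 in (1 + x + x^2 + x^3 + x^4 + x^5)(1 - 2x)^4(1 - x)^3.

(1 + x + x^2 + x^3 + x^4 + x^5) has coefficients 1,1,1,1,1,1 for degrees 0…5.
(1 - 2x)^4 has coefficients 1,-8,24,-32,16,0,0,0 for degrees 0…7.
Finally multiplying by (1 - x)^3, the product of all factors after the first has coefficients 1,-11,51,-129,192,-168,80,-16 for degrees 0…7.
[x^7] = 1·(-16) + 1·80 + 1·(-168) + 1·192 + 1·(-129) + 1·51 = 10.

10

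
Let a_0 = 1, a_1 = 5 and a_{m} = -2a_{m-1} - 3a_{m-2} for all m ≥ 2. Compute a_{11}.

The ordinary generating function has denominator 1 + 2z + 3z^2.
Iterating the recurrence: a_0,…,a_{11} = 1, 5, -13, 11, 17, -67, 83, 35, -319, 533, -109, -1381.

-1381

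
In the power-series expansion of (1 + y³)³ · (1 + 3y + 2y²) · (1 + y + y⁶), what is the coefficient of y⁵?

15

(1 + y³)³ has coefficients 1,0,0,3,0,0 for degrees 0…5.
(1 + 3y + 2y²) has coefficients 1,3,2,0,0,0 for degrees 0…5.
Finally multiplying by (1 + y + y⁶), the product of all factors after the first has coefficients 1,4,5,2,0,0 for degrees 0…5.
[y⁵] = 1·0 + 3·5 = 15.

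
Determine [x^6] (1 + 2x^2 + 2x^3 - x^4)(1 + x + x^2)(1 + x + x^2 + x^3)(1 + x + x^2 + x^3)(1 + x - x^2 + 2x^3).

81

(1 + 2x^2 + 2x^3 - x^4) has coefficients 1,0,2,2,-1 for degrees 0…4.
(1 + x + x^2) has coefficients 1,1,1,0,0,0,0 for degrees 0…6.
Multiplying by (1 + x + x^2 + x^3) gives running coefficients 1,2,3,3,2,1,0 for degrees 0…6.
Multiplying by (1 + x + x^2 + x^3) gives running coefficients 1,3,6,9,10,9,6 for degrees 0…6.
Finally multiplying by (1 + x - x^2 + 2x^3), the product of all factors after the first has coefficients 1,4,8,14,19,22,23 for degrees 0…6.
[x^6] = 1·23 + 2·19 + 2·14 − 1·8 = 81.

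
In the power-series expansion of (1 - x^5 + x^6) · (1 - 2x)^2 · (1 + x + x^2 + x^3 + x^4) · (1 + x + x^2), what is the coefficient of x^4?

(1 - x^5 + x^6) has coefficients 1,0,0,0,0 for degrees 0…4.
(1 - 2x)^2 has coefficients 1,-4,4,0,0 for degrees 0…4.
Multiplying by (1 + x + x^2 + x^3 + x^4) gives running coefficients 1,-3,1,1,1 for degrees 0…4.
Finally multiplying by (1 + x + x^2), the product of all factors after the first has coefficients 1,-2,-1,-1,3 for degrees 0…4.
[x^4] = 1·3 = 3.

3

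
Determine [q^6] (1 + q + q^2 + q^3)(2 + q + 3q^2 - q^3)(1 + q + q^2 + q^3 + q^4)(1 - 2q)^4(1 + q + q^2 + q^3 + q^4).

(1 + q + q^2 + q^3) has coefficients 1,1,1,1 for degrees 0…3.
(2 + q + 3q^2 - q^3) has coefficients 2,1,3,-1,0,0,0 for degrees 0…6.
Multiplying by (1 + q + q^2 + q^3 + q^4) gives running coefficients 2,3,6,5,5,3,2 for degrees 0…6.
Multiplying by (1 - 2q)^4 gives running coefficients 2,-13,30,-35,45,-61,34 for degrees 0…6.
Finally multiplying by (1 + q + q^2 + q^3 + q^4), the product of all factors after the first has coefficients 2,-11,19,-16,29,-34,13 for degrees 0…6.
[q^6] = 1·13 + 1·(-34) + 1·29 + 1·(-16) = -8.

-8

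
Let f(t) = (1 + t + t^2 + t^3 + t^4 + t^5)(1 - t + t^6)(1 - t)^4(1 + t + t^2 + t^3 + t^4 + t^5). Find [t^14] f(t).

(1 + t + t^2 + t^3 + t^4 + t^5) has coefficients 1,1,1,1,1,1 for degrees 0…5.
(1 - t + t^6) has coefficients 1,-1,0,0,0,0,1,0,0,0,0,0,0,0,0 for degrees 0…14.
Multiplying by (1 - t)^4 gives running coefficients 1,-5,10,-10,5,-1,1,-4,6,-4,1,0,0,0,0 for degrees 0…14.
Finally multiplying by (1 + t + t^2 + t^3 + t^4 + t^5), the product of all factors after the first has coefficients 1,-4,6,-4,1,0,0,1,-3,3,-1,0,-1,3,-3 for degrees 0…14.
[t^14] = 1·(-3) + 1·3 + 1·(-1) + 1·0 + 1·(-1) + 1·3 = 1.

1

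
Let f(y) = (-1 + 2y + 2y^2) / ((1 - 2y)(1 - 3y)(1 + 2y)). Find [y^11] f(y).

-35839

Partial fractions give a closed form: a_n = (-1/2)·2^n + (-1/5)·3^n + (-3/10)·(-2)^n.
At n = 11: a_11 = -35839.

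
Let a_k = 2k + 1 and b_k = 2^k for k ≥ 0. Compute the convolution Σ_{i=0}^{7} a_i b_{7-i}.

749

The convolution is the t^7 coefficient of A(t)B(t).
Σ = 1·128 + 3·64 + 5·32 + 7·16 + 9·8 + 11·4 + 13·2 + 15·1 = 749.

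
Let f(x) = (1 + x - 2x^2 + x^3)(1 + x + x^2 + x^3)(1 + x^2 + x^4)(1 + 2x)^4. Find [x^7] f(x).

(1 + x - 2x^2 + x^3) has coefficients 1,1,-2,1 for degrees 0…3.
(1 + x + x^2 + x^3) has coefficients 1,1,1,1,0,0,0,0 for degrees 0…7.
Multiplying by (1 + x^2 + x^4) gives running coefficients 1,1,2,2,2,2,1,1 for degrees 0…7.
Finally multiplying by (1 + 2x)^4, the product of all factors after the first has coefficients 1,9,34,74,114,146,161,153 for degrees 0…7.
[x^7] = 1·153 + 1·161 − 2·146 + 1·114 = 136.

136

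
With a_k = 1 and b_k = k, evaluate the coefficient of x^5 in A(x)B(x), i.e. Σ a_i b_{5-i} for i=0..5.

15

Write out a_i and b_{5-i} for i = 0,…,5 and sum the products.
Σ = 1·5 + 1·4 + 1·3 + 1·2 + 1·1 + 1·0 = 15.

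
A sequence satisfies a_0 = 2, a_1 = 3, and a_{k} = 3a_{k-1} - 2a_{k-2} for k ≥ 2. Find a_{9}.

513

The ordinary generating function has denominator 1 - 3y + 2y^2.
Iterating the recurrence: a_0,…,a_{9} = 2, 3, 5, 9, 17, 33, 65, 129, 257, 513.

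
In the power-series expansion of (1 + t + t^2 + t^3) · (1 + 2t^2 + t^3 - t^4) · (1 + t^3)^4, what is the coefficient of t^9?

28

(1 + t + t^2 + t^3) has coefficients 1,1,1,1 for degrees 0…3.
(1 + 2t^2 + t^3 - t^4) has coefficients 1,0,2,1,-1,0,0,0,0,0 for degrees 0…9.
Finally multiplying by (1 + t^3)^4, the product of all factors after the first has coefficients 1,0,2,5,-1,8,10,-4,12,10 for degrees 0…9.
[t^9] = 1·10 + 1·12 + 1·(-4) + 1·10 = 28.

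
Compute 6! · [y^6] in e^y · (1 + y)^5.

The EGF product rule gives c_6 = Σ_{k_1+k_2=6} C(6; k_1,k_2) · ∏ g_i(k_i), where e^y gives (1)^k; (1+y)^5 gives the falling factorial (5)_k.
g_1(k) for k = 0…6: 1, 1, 1, 1, 1, 1, 1.
g_2(k) for k = 0…6: 1, 5, 20, 60, 120, 120, 0.
c_6 = Σ_k C(6,k)·g_1(k)·g_2(6−k) = 6·1·120 + 15·1·120 + 20·1·60 + 15·1·20 + 6·1·5 + 1·1·1 = 720 + 1800 + 1200 + 300 + 30 + 1 = 4051.

4051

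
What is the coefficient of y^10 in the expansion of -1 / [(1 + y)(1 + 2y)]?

Partial fractions give a closed form: a_n = (1)·(-1)^n + (-2)·(-2)^n.
At n = 10: a_10 = -2047.

-2047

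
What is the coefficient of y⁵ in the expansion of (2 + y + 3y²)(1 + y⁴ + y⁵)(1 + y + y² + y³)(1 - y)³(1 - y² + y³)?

10

(2 + y + 3y²) has coefficients 2,1,3 for degrees 0…2.
(1 + y⁴ + y⁵) has coefficients 1,0,0,0,1,1 for degrees 0…5.
Multiplying by (1 + y + y² + y³) gives running coefficients 1,1,1,1,1,2 for degrees 0…5.
Multiplying by (1 - y)³ gives running coefficients 1,-2,1,0,0,1 for degrees 0…5.
Finally multiplying by (1 - y² + y³), the product of all factors after the first has coefficients 1,-2,0,3,-3,2 for degrees 0…5.
[y⁵] = 2·2 + 1·(-3) + 3·3 = 10.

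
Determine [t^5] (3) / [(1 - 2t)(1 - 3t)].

The denominator gives the recurrence a_n = 5a_(n−1) − 6a_(n−2) for n ≥ 2; the numerator fixes a_0 = 3, a_1 = 15.
Iterating: 3, 15, 57, 195, 633, 1995, so a_5 = 1995.

1995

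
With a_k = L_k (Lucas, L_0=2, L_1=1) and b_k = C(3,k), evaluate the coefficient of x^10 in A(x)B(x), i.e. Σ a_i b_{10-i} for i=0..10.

521

The convolution is the t^10 coefficient of A(t)B(t).
Σ = 2·0 + 1·0 + 3·0 + 4·0 + 7·0 + 11·0 + 18·0 + 29·1 + 47·3 + 76·3 + 123·1 = 521.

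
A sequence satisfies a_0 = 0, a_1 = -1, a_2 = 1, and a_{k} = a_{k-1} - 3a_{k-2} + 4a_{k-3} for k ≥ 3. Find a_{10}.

193

The ordinary generating function has denominator 1 - x + 3x^2 - 4x^3.
Iterating the recurrence: a_0,…,a_{10} = 0, -1, 1, 4, -3, -11, 14, 35, -51, -100, 193.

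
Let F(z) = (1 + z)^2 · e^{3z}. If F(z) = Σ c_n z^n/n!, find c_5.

The EGF product rule gives c_5 = Σ_{k_1+k_2=5} C(5; k_1,k_2) · ∏ g_i(k_i), where (1+z)^2 gives the falling factorial (2)_k; e^{3z} gives (3)^k.
g_1(k) for k = 0…5: 1, 2, 2, 0, 0, 0.
g_2(k) for k = 0…5: 1, 3, 9, 27, 81, 243.
c_5 = Σ_k C(5,k)·g_1(k)·g_2(5−k) = 1·1·243 + 5·2·81 + 10·2·27 = 243 + 810 + 540 = 1593.

1593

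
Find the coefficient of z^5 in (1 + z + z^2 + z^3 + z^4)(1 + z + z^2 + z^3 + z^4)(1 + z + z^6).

9

(1 + z + z^2 + z^3 + z^4) has coefficients 1,1,1,1,1 for degrees 0…4.
(1 + z + z^2 + z^3 + z^4) has coefficients 1,1,1,1,1,0 for degrees 0…5.
Finally multiplying by (1 + z + z^6), the product of all factors after the first has coefficients 1,2,2,2,2,1 for degrees 0…5.
[z^5] = 1·1 + 1·2 + 1·2 + 1·2 + 1·2 = 9.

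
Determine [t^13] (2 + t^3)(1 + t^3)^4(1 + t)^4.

38

(2 + t^3) has coefficients 2,0,0,1 for degrees 0…3.
(1 + t^3)^4 has coefficients 1,0,0,4,0,0,6,0,0,4,0,0,1,0 for degrees 0…13.
Finally multiplying by (1 + t)^4, the product of all factors after the first has coefficients 1,4,6,8,17,24,22,28,36,28,22,24,17,8 for degrees 0…13.
[t^13] = 2·8 + 1·22 = 38.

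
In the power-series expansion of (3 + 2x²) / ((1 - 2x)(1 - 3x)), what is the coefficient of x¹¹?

The denominator gives the recurrence a_n = 5a_(n−1) − 6a_(n−2) for n ≥ 3; the numerator fixes a_0 = 3, a_1 = 15, a_2 = 59.
Iterating: 3, 15, 59, 205, 671, 2125, 6599, 20245, 61631, 186685, 563639, 1698085, so a_11 = 1698085.

1698085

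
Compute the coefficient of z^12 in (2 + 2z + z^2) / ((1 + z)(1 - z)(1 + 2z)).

6827

Partial fractions give a closed form: a_n = (-1/2)·(-1)^n + (5/6)·1^n + (5/3)·(-2)^n.
At n = 12: a_12 = 6827.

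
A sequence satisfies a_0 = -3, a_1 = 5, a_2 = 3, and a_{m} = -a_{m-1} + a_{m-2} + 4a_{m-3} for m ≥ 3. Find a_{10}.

-219

The ordinary generating function has denominator 1 + q - q^2 - 4q^3.
Iterating the recurrence: a_0,…,a_{10} = -3, 5, 3, -10, 33, -31, 24, 77, -177, 350, -219.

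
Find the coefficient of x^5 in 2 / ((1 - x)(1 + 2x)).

Partial fractions give a closed form: a_n = (2/3)·1^n + (4/3)·(-2)^n.
At n = 5: a_5 = -42.

-42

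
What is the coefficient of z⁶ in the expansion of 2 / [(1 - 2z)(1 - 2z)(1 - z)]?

The denominator gives the recurrence a_n = 5a_(n−1) − 8a_(n−2) + 4a_(n−3) for n ≥ 3; the numerator fixes a_0 = 2, a_1 = 10, a_2 = 34.
Iterating: 2, 10, 34, 98, 258, 642, 1538, so a_6 = 1538.

1538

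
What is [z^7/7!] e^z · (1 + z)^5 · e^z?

93088

The EGF product rule gives c_7 = Σ_{k_1+k_2+k_3=7} C(7; k_1,k_2,k_3) · ∏ g_i(k_i), where e^z gives (1)^k; (1+z)^5 gives the falling factorial (5)_k; e^z gives (1)^k.
g_1(k) for k = 0…7: 1, 1, 1, 1, 1, 1, 1, 1.
g_2(k) for k = 0…7: 1, 5, 20, 60, 120, 120, 0, 0.
g_3(k) for k = 0…7: 1, 1, 1, 1, 1, 1, 1, 1.
First combine the last two factors: h(k) = Σ_j C(k,j)·g_2(j)·g_3(k−j) for k = 0…7: 1, 6, 31, 136, 501, 1546, 4051, 9276.
c_7 = Σ_k C(7,k)·g_1(k)·h(7−k) = 1·1·9276 + 7·1·4051 + 21·1·1546 + 35·1·501 + 35·1·136 + 21·1·31 + 7·1·6 + 1·1·1 = 9276 + 28357 + 32466 + 17535 + 4760 + 651 + 42 + 1 = 93088.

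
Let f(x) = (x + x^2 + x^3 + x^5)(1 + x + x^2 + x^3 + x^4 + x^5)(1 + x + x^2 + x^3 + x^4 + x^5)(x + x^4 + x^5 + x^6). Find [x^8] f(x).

37

(x + x^2 + x^3 + x^5) has coefficients 0,1,1,1,0,1 for degrees 0…5.
(1 + x + x^2 + x^3 + x^4 + x^5) has coefficients 1,1,1,1,1,1,0,0,0 for degrees 0…8.
Multiplying by (1 + x + x^2 + x^3 + x^4 + x^5) gives running coefficients 1,2,3,4,5,6,5,4,3 for degrees 0…8.
Finally multiplying by (x + x^4 + x^5 + x^6), the product of all factors after the first has coefficients 0,1,2,3,5,8,12,14,16 for degrees 0…8.
[x^8] = 1·14 + 1·12 + 1·8 + 1·3 = 37.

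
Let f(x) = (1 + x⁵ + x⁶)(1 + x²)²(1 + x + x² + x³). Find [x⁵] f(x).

(1 + x⁵ + x⁶) has coefficients 1,0,0,0,0,1 for degrees 0…5.
(1 + x²)² has coefficients 1,0,2,0,1,0 for degrees 0…5.
Finally multiplying by (1 + x + x² + x³), the product of all factors after the first has coefficients 1,1,3,3,3,3 for degrees 0…5.
[x⁵] = 1·3 + 1·1 = 4.

4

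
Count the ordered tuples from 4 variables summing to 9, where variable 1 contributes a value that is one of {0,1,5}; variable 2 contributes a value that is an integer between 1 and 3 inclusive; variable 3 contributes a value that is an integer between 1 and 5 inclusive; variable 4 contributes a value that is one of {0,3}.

The generating function for the choices is (1 + y + y^5)·(y + y^2 + y^3)·(y + y^2 + y^3 + y^4 + y^5)·(1 + y^3); the count is [y^9].
(1 + y + y^5) has coefficients 1,1,0,0,0,1 for degrees 0…5.
(y + y^2 + y^3) has coefficients 0,1,1,1,0,0,0,0,0,0 for degrees 0…9.
Multiplying by (y + y^2 + y^3 + y^4 + y^5) gives running coefficients 0,0,1,2,3,3,3,2,1,0 for degrees 0…9.
Finally multiplying by (1 + y^3), the product of all factors after the first has coefficients 0,0,1,2,3,4,5,5,4,3 for degrees 0…9.
[y^9] = 1·3 + 1·4 + 1·3 = 10.

10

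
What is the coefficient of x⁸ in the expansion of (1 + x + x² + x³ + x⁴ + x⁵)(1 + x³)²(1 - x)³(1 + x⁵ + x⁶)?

(1 + x + x² + x³ + x⁴ + x⁵) has coefficients 1,1,1,1,1,1 for degrees 0…5.
(1 + x³)² has coefficients 1,0,0,2,0,0,1,0,0 for degrees 0…8.
Multiplying by (1 - x)³ gives running coefficients 1,-3,3,1,-6,6,-1,-3,3 for degrees 0…8.
Finally multiplying by (1 + x⁵ + x⁶), the product of all factors after the first has coefficients 1,-3,3,1,-6,7,-3,-3,7 for degrees 0…8.
[x⁸] = 1·7 + 1·(-3) + 1·(-3) + 1·7 + 1·(-6) + 1·1 = 3.

3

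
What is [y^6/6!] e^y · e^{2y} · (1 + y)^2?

The EGF product rule gives c_6 = Σ_{k_1+k_2+k_3=6} C(6; k_1,k_2,k_3) · ∏ g_i(k_i), where e^y gives (1)^k; e^{2y} gives (2)^k; (1+y)^2 gives the falling factorial (2)_k.
g_1(k) for k = 0…6: 1, 1, 1, 1, 1, 1, 1.
g_2(k) for k = 0…6: 1, 2, 4, 8, 16, 32, 64.
g_3(k) for k = 0…6: 1, 2, 2, 0, 0, 0, 0.
First combine the last two factors: h(k) = Σ_j C(k,j)·g_2(j)·g_3(k−j) for k = 0…6: 1, 4, 14, 44, 128, 352, 928.
c_6 = Σ_k C(6,k)·g_1(k)·h(6−k) = 1·1·928 + 6·1·352 + 15·1·128 + 20·1·44 + 15·1·14 + 6·1·4 + 1·1·1 = 928 + 2112 + 1920 + 880 + 210 + 24 + 1 = 6075.

6075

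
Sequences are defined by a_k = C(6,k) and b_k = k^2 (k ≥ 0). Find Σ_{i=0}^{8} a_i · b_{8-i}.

The convolution is the x^8 coefficient of A(x)B(x).
Σ = 1·64 + 6·49 + 15·36 + 20·25 + 15·16 + 6·9 + 1·4 + 0·1 + 0·0 = 1696.

1696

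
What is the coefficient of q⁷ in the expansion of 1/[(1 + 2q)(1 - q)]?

Partial fractions give a closed form: a_n = (2/3)·(-2)^n + (1/3)·1^n.
At n = 7: a_7 = -85.

-85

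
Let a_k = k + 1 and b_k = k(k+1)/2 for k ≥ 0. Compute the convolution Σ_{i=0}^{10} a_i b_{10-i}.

The convolution is the t^10 coefficient of A(t)B(t).
Σ = 1·55 + 2·45 + 3·36 + 4·28 + 5·21 + 6·15 + 7·10 + 8·6 + 9·3 + 10·1 + 11·0 = 715.

715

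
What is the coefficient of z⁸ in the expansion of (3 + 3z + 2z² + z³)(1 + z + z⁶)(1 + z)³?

(3 + 3z + 2z² + z³) has coefficients 3,3,2,1 for degrees 0…3.
(1 + z + z⁶) has coefficients 1,1,0,0,0,0,1,0,0 for degrees 0…8.
Finally multiplying by (1 + z)³, the product of all factors after the first has coefficients 1,4,6,4,1,0,1,3,3 for degrees 0…8.
[z⁸] = 3·3 + 3·3 + 2·1 + 1·0 = 20.

20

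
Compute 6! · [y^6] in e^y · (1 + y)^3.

The EGF product rule gives c_6 = Σ_{k_1+k_2=6} C(6; k_1,k_2) · ∏ g_i(k_i), where e^y gives (1)^k; (1+y)^3 gives the falling factorial (3)_k.
g_1(k) for k = 0…6: 1, 1, 1, 1, 1, 1, 1.
g_2(k) for k = 0…6: 1, 3, 6, 6, 0, 0, 0.
c_6 = Σ_k C(6,k)·g_1(k)·g_2(6−k) = 20·1·6 + 15·1·6 + 6·1·3 + 1·1·1 = 120 + 90 + 18 + 1 = 229.

229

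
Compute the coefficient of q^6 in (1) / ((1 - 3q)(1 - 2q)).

2059

The denominator gives the recurrence a_n = 5a_(n−1) − 6a_(n−2) for n ≥ 2; the numerator fixes a_0 = 1, a_1 = 5.
Iterating: 1, 5, 19, 65, 211, 665, 2059, so a_6 = 2059.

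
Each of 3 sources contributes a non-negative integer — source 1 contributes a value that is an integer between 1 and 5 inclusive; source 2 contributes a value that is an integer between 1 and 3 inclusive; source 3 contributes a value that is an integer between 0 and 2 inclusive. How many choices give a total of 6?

9

The generating function for the choices is (x + x^2 + x^3 + x^4 + x^5)·(x + x^2 + x^3)·(1 + x + x^2); the count is [x^6].
(x + x^2 + x^3 + x^4 + x^5) has coefficients 0,1,1,1,1,1 for degrees 0…5.
(x + x^2 + x^3) has coefficients 0,1,1,1,0,0,0 for degrees 0…6.
Finally multiplying by (1 + x + x^2), the product of all factors after the first has coefficients 0,1,2,3,2,1,0 for degrees 0…6.
[x^6] = 1·1 + 1·2 + 1·3 + 1·2 + 1·1 = 9.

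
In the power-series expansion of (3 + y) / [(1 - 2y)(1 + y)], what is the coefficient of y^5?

74

Partial fractions give a closed form: a_n = (7/3)·2^n + (2/3)·(-1)^n.
At n = 5: a_5 = 74.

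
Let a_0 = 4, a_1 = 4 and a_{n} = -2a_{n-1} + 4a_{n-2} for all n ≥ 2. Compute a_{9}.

-8192

The ordinary generating function has denominator 1 + 2y - 4y^2.
Iterating the recurrence: a_0,…,a_{9} = 4, 4, 8, 0, 32, -64, 256, -768, 2560, -8192.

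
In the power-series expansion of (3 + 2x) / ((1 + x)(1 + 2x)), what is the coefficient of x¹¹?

Partial fractions give a closed form: a_n = (-1)·(-1)^n + (4)·(-2)^n.
At n = 11: a_11 = -8191.

-8191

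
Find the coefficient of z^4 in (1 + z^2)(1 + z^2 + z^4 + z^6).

2

(1 + z^2) has coefficients 1,0,1 for degrees 0…2.
(1 + z^2 + z^4 + z^6) has coefficients 1,0,1,0,1 for degrees 0…4.
[z^4] = 1·1 + 1·1 = 2.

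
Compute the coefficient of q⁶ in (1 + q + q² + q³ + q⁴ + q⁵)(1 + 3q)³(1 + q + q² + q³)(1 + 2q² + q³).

(1 + q + q² + q³ + q⁴ + q⁵) has coefficients 1,1,1,1,1,1 for degrees 0…5.
(1 + 3q)³ has coefficients 1,9,27,27,0,0,0 for degrees 0…6.
Multiplying by (1 + q + q² + q³) gives running coefficients 1,10,37,64,63,54,27 for degrees 0…6.
Finally multiplying by (1 + 2q² + q³), the product of all factors after the first has coefficients 1,10,39,85,147,219,217 for degrees 0…6.
[q⁶] = 1·217 + 1·219 + 1·147 + 1·85 + 1·39 + 1·10 = 717.

717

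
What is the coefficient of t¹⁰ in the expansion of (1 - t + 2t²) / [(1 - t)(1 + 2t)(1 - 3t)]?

Partial fractions give a closed form: a_n = (-1/3)·1^n + (8/15)·(-2)^n + (4/5)·3^n.
At n = 10: a_10 = 47785.

47785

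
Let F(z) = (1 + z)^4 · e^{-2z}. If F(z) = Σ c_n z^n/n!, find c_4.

The EGF product rule gives c_4 = Σ_{k_1+k_2=4} C(4; k_1,k_2) · ∏ g_i(k_i), where (1+z)^4 gives the falling factorial (4)_k; e^{-2z} gives (-2)^k.
g_1(k) for k = 0…4: 1, 4, 12, 24, 24.
g_2(k) for k = 0…4: 1, -2, 4, -8, 16.
c_4 = Σ_k C(4,k)·g_1(k)·g_2(4−k) = 1·1·16 + 4·4·(-8) + 6·12·4 + 4·24·(-2) + 1·24·1 = 16 − 128 + 288 − 192 + 24 = 8.

8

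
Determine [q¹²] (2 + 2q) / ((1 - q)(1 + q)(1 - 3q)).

1594322

Partial fractions give a closed form: a_n = (-1)·1^n + (3)·3^n.
At n = 12: a_12 = 1594322.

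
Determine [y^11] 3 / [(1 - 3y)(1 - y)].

Partial fractions give a closed form: a_n = (9/2)·3^n + (-3/2)·1^n.
At n = 11: a_11 = 797160.

797160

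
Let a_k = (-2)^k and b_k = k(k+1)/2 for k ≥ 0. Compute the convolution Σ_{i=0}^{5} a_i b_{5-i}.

The convolution is the x^5 coefficient of A(x)B(x).
Σ = 1·15 − 2·10 + 4·6 − 8·3 + 16·1 − 32·0 = 11.

11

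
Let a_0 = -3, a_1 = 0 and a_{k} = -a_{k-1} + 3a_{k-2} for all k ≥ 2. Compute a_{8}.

-873

The ordinary generating function has denominator 1 + x - 3x^2.
Iterating the recurrence: a_0,…,a_{8} = -3, 0, -9, 9, -36, 63, -171, 360, -873.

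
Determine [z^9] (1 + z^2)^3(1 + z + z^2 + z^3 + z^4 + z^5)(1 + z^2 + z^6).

(1 + z^2)^3 has coefficients 1,0,3,0,3,0,1 for degrees 0…6.
(1 + z + z^2 + z^3 + z^4 + z^5) has coefficients 1,1,1,1,1,1,0,0,0,0 for degrees 0…9.
Finally multiplying by (1 + z^2 + z^6), the product of all factors after the first has coefficients 1,1,2,2,2,2,2,2,1,1 for degrees 0…9.
[z^9] = 1·1 + 3·2 + 3·2 + 1·2 = 15.

15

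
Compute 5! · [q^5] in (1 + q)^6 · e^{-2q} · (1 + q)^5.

7888

The EGF product rule gives c_5 = Σ_{k_1+k_2+k_3=5} C(5; k_1,k_2,k_3) · ∏ g_i(k_i), where (1+q)^6 gives the falling factorial (6)_k; e^{-2q} gives (-2)^k; (1+q)^5 gives the falling factorial (5)_k.
g_1(k) for k = 0…5: 1, 6, 30, 120, 360, 720.
g_2(k) for k = 0…5: 1, -2, 4, -8, 16, -32.
g_3(k) for k = 0…5: 1, 5, 20, 60, 120, 120.
First combine the last two factors: h(k) = Σ_j C(k,j)·g_2(j)·g_3(k−j) for k = 0…5: 1, 3, 4, -8, -24, 88.
c_5 = Σ_k C(5,k)·g_1(k)·h(5−k) = 1·1·88 + 5·6·(-24) + 10·30·(-8) + 10·120·4 + 5·360·3 + 1·720·1 = 88 − 720 − 2400 + 4800 + 5400 + 720 = 7888.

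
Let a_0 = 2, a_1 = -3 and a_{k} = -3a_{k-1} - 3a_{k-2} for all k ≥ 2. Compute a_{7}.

81

The ordinary generating function has denominator 1 + 3t + 3t^2.
Iterating the recurrence: a_0,…,a_{7} = 2, -3, 3, 0, -9, 27, -54, 81.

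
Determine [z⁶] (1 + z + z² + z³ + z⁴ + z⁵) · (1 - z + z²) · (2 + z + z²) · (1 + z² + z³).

9

(1 + z + z² + z³ + z⁴ + z⁵) has coefficients 1,1,1,1,1,1 for degrees 0…5.
(1 - z + z²) has coefficients 1,-1,1,0,0,0,0 for degrees 0…6.
Multiplying by (2 + z + z²) gives running coefficients 2,-1,2,0,1,0,0 for degrees 0…6.
Finally multiplying by (1 + z² + z³), the product of all factors after the first has coefficients 2,-1,4,1,2,2,1 for degrees 0…6.
[z⁶] = 1·1 + 1·2 + 1·2 + 1·1 + 1·4 + 1·(-1) = 9.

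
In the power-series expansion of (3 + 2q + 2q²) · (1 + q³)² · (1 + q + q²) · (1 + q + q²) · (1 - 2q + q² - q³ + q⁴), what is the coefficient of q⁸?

(3 + 2q + 2q²) has coefficients 3,2,2 for degrees 0…2.
(1 + q³)² has coefficients 1,0,0,2,0,0,1,0,0 for degrees 0…8.
Multiplying by (1 + q + q²) gives running coefficients 1,1,1,2,2,2,1,1,1 for degrees 0…8.
Multiplying by (1 + q + q²) gives running coefficients 1,2,3,4,5,6,5,4,3 for degrees 0…8.
Finally multiplying by (1 - 2q + q² - q³ + q⁴), the product of all factors after the first has coefficients 1,0,0,-1,-1,-1,-3,-1,-1 for degrees 0…8.
[q⁸] = 3·(-1) + 2·(-1) + 2·(-3) = -11.

-11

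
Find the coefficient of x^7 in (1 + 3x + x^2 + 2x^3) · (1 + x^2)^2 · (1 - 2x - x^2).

(1 + 3x + x^2 + 2x^3) has coefficients 1,3,1,2 for degrees 0…3.
(1 + x^2)^2 has coefficients 1,0,2,0,1,0,0,0 for degrees 0…7.
Finally multiplying by (1 - 2x - x^2), the product of all factors after the first has coefficients 1,-2,1,-4,-1,-2,-1,0 for degrees 0…7.
[x^7] = 1·0 + 3·(-1) + 1·(-2) + 2·(-1) = -7.

-7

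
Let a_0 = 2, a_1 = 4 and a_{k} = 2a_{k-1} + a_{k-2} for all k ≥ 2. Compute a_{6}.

The ordinary generating function has denominator 1 - 2y - y^2.
Iterating the recurrence: a_0,…,a_{6} = 2, 4, 10, 24, 58, 140, 338.

338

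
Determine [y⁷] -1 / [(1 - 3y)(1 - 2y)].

-6305

Partial fractions give a closed form: a_n = (-3)·3^n + (2)·2^n.
At n = 7: a_7 = -6305.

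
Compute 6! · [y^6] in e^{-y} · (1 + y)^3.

-47

The EGF product rule gives c_6 = Σ_{k_1+k_2=6} C(6; k_1,k_2) · ∏ g_i(k_i), where e^{-y} gives (-1)^k; (1+y)^3 gives the falling factorial (3)_k.
g_1(k) for k = 0…6: 1, -1, 1, -1, 1, -1, 1.
g_2(k) for k = 0…6: 1, 3, 6, 6, 0, 0, 0.
c_6 = Σ_k C(6,k)·g_1(k)·g_2(6−k) = 20·(-1)·6 + 15·1·6 + 6·(-1)·3 + 1·1·1 = −120 + 90 − 18 + 1 = -47.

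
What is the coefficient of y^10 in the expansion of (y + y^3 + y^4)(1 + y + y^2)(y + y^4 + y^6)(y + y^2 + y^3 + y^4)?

(y + y^3 + y^4) has coefficients 0,1,0,1,1 for degrees 0…4.
(1 + y + y^2) has coefficients 1,1,1,0,0,0,0,0,0,0,0 for degrees 0…10.
Multiplying by (y + y^4 + y^6) gives running coefficients 0,1,1,1,1,1,2,1,1,0,0 for degrees 0…10.
Finally multiplying by (y + y^2 + y^3 + y^4), the product of all factors after the first has coefficients 0,0,1,2,3,4,4,5,5,5,4 for degrees 0…10.
[y^10] = 1·5 + 1·5 + 1·4 = 14.

14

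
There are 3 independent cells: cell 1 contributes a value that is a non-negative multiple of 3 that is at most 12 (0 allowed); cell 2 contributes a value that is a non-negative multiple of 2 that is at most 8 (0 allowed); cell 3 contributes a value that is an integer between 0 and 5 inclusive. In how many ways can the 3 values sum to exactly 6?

The generating function for the choices is (1 + y³ + y⁶ + y⁹ + y¹²)·(1 + y² + y⁴ + y⁶ + y⁸)·(1 + y + y² + y³ + y⁴ + y⁵); the count is [y⁶].
(1 + y³ + y⁶ + y⁹ + y¹²) has coefficients 1,0,0,1,0,0,1 for degrees 0…6.
(1 + y² + y⁴ + y⁶ + y⁸) has coefficients 1,0,1,0,1,0,1 for degrees 0…6.
Finally multiplying by (1 + y + y² + y³ + y⁴ + y⁵), the product of all factors after the first has coefficients 1,1,2,2,3,3,3 for degrees 0…6.
[y⁶] = 1·3 + 1·2 + 1·1 = 6.

6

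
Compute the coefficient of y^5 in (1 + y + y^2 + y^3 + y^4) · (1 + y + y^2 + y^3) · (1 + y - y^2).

(1 + y + y^2 + y^3 + y^4) has coefficients 1,1,1,1,1 for degrees 0…4.
(1 + y + y^2 + y^3) has coefficients 1,1,1,1,0,0 for degrees 0…5.
Finally multiplying by (1 + y - y^2), the product of all factors after the first has coefficients 1,2,1,1,0,-1 for degrees 0…5.
[y^5] = 1·(-1) + 1·0 + 1·1 + 1·1 + 1·2 = 3.

3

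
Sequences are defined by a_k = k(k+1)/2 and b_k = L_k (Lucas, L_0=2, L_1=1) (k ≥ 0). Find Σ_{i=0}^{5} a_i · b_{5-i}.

Write out a_i and b_{5-i} for i = 0,…,5 and sum the products.
Σ = 0·11 + 1·7 + 3·4 + 6·3 + 10·1 + 15·2 = 77.

77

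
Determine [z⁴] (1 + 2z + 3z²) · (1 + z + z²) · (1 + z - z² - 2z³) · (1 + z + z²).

(1 + 2z + 3z²) has coefficients 1,2,3 for degrees 0…2.
(1 + z + z²) has coefficients 1,1,1,0,0 for degrees 0…4.
Multiplying by (1 + z - z² - 2z³) gives running coefficients 1,2,1,-2,-3 for degrees 0…4.
Finally multiplying by (1 + z + z²), the product of all factors after the first has coefficients 1,3,4,1,-4 for degrees 0…4.
[z⁴] = 1·(-4) + 2·1 + 3·4 = 10.

10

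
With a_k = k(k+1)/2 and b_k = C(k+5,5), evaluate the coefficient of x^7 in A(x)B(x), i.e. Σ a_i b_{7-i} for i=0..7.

This is [x^7] in the product of the two ordinary generating functions.
Σ = 0·792 + 1·462 + 3·252 + 6·126 + 10·56 + 15·21 + 21·6 + 28·1 = 3003.

3003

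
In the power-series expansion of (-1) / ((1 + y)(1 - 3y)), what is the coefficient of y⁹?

-14762

Partial fractions give a closed form: a_n = (-1/4)·(-1)^n + (-3/4)·3^n.
At n = 9: a_9 = -14762.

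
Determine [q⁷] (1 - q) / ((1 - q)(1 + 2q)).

-128

The denominator gives the recurrence a_n = −a_(n−1) + 2a_(n−2) for n ≥ 3; the numerator fixes a_0 = 1, a_1 = -2, a_2 = 4.
Iterating: 1, -2, 4, -8, 16, -32, 64, -128, so a_7 = -128.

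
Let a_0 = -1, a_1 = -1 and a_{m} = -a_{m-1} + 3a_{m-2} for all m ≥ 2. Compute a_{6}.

-17

The ordinary generating function has denominator 1 + z - 3z^2.
Iterating the recurrence: a_0,…,a_{6} = -1, -1, -2, -1, -5, 2, -17.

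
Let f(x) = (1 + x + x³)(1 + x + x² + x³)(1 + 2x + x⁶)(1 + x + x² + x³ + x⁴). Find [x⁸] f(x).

(1 + x + x³) has coefficients 1,1,0,1 for degrees 0…3.
(1 + x + x² + x³) has coefficients 1,1,1,1,0,0,0,0,0 for degrees 0…8.
Multiplying by (1 + 2x + x⁶) gives running coefficients 1,3,3,3,2,0,1,1,1 for degrees 0…8.
Finally multiplying by (1 + x + x² + x³ + x⁴), the product of all factors after the first has coefficients 1,4,7,10,12,11,9,7,5 for degrees 0…8.
[x⁸] = 1·5 + 1·7 + 1·11 = 23.

23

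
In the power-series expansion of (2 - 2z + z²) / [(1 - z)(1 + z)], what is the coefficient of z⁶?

3

The denominator gives the recurrence a_n = a_(n−2) for n ≥ 3; the numerator fixes a_0 = 2, a_1 = -2, a_2 = 3.
Iterating: 2, -2, 3, -2, 3, -2, 3, so a_6 = 3.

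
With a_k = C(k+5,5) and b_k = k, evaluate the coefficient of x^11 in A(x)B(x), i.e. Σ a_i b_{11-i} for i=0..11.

19448

The convolution is the x^11 coefficient of A(x)B(x).
Σ = 1·11 + 6·10 + 21·9 + 56·8 + 126·7 + 252·6 + 462·5 + 792·4 + 1287·3 + 2002·2 + 3003·1 + 4368·0 = 19448.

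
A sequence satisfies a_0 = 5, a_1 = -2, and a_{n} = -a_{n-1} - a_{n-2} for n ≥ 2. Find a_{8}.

The ordinary generating function has denominator 1 + t + t^2.
Iterating the recurrence: a_0,…,a_{8} = 5, -2, -3, 5, -2, -3, 5, -2, -3.

-3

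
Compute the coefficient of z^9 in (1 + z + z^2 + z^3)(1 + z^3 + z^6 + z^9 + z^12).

2

(1 + z + z^2 + z^3) has coefficients 1,1,1,1 for degrees 0…3.
(1 + z^3 + z^6 + z^9 + z^12) has coefficients 1,0,0,1,0,0,1,0,0,1 for degrees 0…9.
[z^9] = 1·1 + 1·0 + 1·0 + 1·1 = 2.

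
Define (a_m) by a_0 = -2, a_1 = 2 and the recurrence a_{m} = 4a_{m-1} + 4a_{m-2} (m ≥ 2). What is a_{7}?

The ordinary generating function has denominator 1 - 4z - 4z^2.
Iterating the recurrence: a_0,…,a_{7} = -2, 2, 0, 8, 32, 160, 768, 3712.

3712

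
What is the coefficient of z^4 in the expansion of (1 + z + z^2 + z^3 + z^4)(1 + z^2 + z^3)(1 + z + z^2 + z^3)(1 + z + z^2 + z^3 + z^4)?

(1 + z + z^2 + z^3 + z^4) has coefficients 1,1,1,1,1 for degrees 0…4.
(1 + z^2 + z^3) has coefficients 1,0,1,1,0 for degrees 0…4.
Multiplying by (1 + z + z^2 + z^3) gives running coefficients 1,1,2,3,2 for degrees 0…4.
Finally multiplying by (1 + z + z^2 + z^3 + z^4), the product of all factors after the first has coefficients 1,2,4,7,9 for degrees 0…4.
[z^4] = 1·9 + 1·7 + 1·4 + 1·2 + 1·1 = 23.

23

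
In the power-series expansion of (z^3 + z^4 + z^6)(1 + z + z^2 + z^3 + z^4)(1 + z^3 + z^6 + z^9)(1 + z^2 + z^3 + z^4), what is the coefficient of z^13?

(z^3 + z^4 + z^6) has coefficients 0,0,0,1,1,0,1 for degrees 0…6.
(1 + z + z^2 + z^3 + z^4) has coefficients 1,1,1,1,1,0,0,0,0,0,0,0,0,0 for degrees 0…13.
Multiplying by (1 + z^3 + z^6 + z^9) gives running coefficients 1,1,1,2,2,1,2,2,1,2,2,1,1,1 for degrees 0…13.
Finally multiplying by (1 + z^2 + z^3 + z^4), the product of all factors after the first has coefficients 1,1,2,4,5,5,7,7,6,7,7,6,6,6 for degrees 0…13.
[z^13] = 1·7 + 1·7 + 1·7 = 21.

21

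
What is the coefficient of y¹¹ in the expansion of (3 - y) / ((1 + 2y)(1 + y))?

The denominator gives the recurrence a_n = −3a_(n−1) − 2a_(n−2) for n ≥ 3; the numerator fixes a_0 = 3, a_1 = -10, a_2 = 24.
Iterating: 3, -10, 24, -52, 108, -220, 444, -892, 1788, -3580, 7164, -14332, so a_11 = -14332.

-14332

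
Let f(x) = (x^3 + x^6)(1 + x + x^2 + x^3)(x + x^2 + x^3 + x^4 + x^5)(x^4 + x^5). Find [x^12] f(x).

11

(x^3 + x^6) has coefficients 0,0,0,1,0,0,1 for degrees 0…6.
(1 + x + x^2 + x^3) has coefficients 1,1,1,1,0,0,0,0,0,0,0,0,0 for degrees 0…12.
Multiplying by (x + x^2 + x^3 + x^4 + x^5) gives running coefficients 0,1,2,3,4,4,3,2,1,0,0,0,0 for degrees 0…12.
Finally multiplying by (x^4 + x^5), the product of all factors after the first has coefficients 0,0,0,0,0,1,3,5,7,8,7,5,3 for degrees 0…12.
[x^12] = 1·8 + 1·3 = 11.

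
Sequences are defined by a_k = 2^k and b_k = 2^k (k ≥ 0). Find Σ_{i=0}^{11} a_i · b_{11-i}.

Write out a_i and b_{11-i} for i = 0,…,11 and sum the products.
Σ = 1·2048 + 2·1024 + 4·512 + 8·256 + 16·128 + 32·64 + 64·32 + 128·16 + 256·8 + 512·4 + 1024·2 + 2048·1 = 24576.

24576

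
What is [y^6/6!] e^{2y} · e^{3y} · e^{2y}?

117649

The EGF product rule gives c_6 = Σ_{k_1+k_2+k_3=6} C(6; k_1,k_2,k_3) · ∏ g_i(k_i), where e^{2y} gives (2)^k; e^{3y} gives (3)^k; e^{2y} gives (2)^k.
g_1(k) for k = 0…6: 1, 2, 4, 8, 16, 32, 64.
g_2(k) for k = 0…6: 1, 3, 9, 27, 81, 243, 729.
g_3(k) for k = 0…6: 1, 2, 4, 8, 16, 32, 64.
First combine the last two factors: h(k) = Σ_j C(k,j)·g_2(j)·g_3(k−j) for k = 0…6: 1, 5, 25, 125, 625, 3125, 15625.
c_6 = Σ_k C(6,k)·g_1(k)·h(6−k) = 1·1·15625 + 6·2·3125 + 15·4·625 + 20·8·125 + 15·16·25 + 6·32·5 + 1·64·1 = 15625 + 37500 + 37500 + 20000 + 6000 + 960 + 64 = 117649.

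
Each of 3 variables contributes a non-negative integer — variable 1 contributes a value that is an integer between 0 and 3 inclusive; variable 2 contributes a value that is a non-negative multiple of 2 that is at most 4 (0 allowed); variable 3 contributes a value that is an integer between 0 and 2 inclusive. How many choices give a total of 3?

5

The generating function for the choices is (1 + z + z² + z³)·(1 + z² + z⁴)·(1 + z + z²); the count is [z³].
(1 + z + z² + z³) has coefficients 1,1,1,1 for degrees 0…3.
(1 + z² + z⁴) has coefficients 1,0,1,0 for degrees 0…3.
Finally multiplying by (1 + z + z²), the product of all factors after the first has coefficients 1,1,2,1 for degrees 0…3.
[z³] = 1·1 + 1·2 + 1·1 + 1·1 = 5.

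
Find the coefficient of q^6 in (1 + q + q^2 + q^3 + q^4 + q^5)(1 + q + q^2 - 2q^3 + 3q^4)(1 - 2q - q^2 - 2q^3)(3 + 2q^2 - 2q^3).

(1 + q + q^2 + q^3 + q^4 + q^5) has coefficients 1,1,1,1,1,1 for degrees 0…5.
(1 + q + q^2 - 2q^3 + 3q^4) has coefficients 1,1,1,-2,3,0,0 for degrees 0…6.
Multiplying by (1 - 2q - q^2 - 2q^3) gives running coefficients 1,-1,-2,-7,4,-6,1 for degrees 0…6.
Finally multiplying by (3 + 2q^2 - 2q^3), the product of all factors after the first has coefficients 3,-3,-4,-25,10,-28,25 for degrees 0…6.
[q^6] = 1·25 + 1·(-28) + 1·10 + 1·(-25) + 1·(-4) + 1·(-3) = -25.

-25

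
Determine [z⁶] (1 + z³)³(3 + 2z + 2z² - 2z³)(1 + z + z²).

(1 + z³)³ has coefficients 1,0,0,3,0,0,3 for degrees 0…6.
(3 + 2z + 2z² - 2z³) has coefficients 3,2,2,-2,0,0,0 for degrees 0…6.
Finally multiplying by (1 + z + z²), the product of all factors after the first has coefficients 3,5,7,2,0,-2,0 for degrees 0…6.
[z⁶] = 1·0 + 3·2 + 3·3 = 15.

15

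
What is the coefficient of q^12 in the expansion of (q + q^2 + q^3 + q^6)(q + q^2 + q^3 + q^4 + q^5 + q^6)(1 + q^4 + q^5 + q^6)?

(q + q^2 + q^3 + q^6) has coefficients 0,1,1,1,0,0,1 for degrees 0…6.
(q + q^2 + q^3 + q^4 + q^5 + q^6) has coefficients 0,1,1,1,1,1,1,0,0,0,0,0,0 for degrees 0…12.
Finally multiplying by (1 + q^4 + q^5 + q^6), the product of all factors after the first has coefficients 0,1,1,1,1,2,3,3,3,3,3,2,1 for degrees 0…12.
[q^12] = 1·2 + 1·3 + 1·3 + 1·3 = 11.

11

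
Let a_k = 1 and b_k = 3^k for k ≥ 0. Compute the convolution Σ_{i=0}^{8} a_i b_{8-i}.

9841

Write out a_i and b_{8-i} for i = 0,…,8 and sum the products.
Σ = 1·6561 + 1·2187 + 1·729 + 1·243 + 1·81 + 1·27 + 1·9 + 1·3 + 1·1 = 9841.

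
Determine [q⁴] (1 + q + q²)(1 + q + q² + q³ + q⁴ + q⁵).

(1 + q + q²) has coefficients 1,1,1 for degrees 0…2.
(1 + q + q² + q³ + q⁴ + q⁵) has coefficients 1,1,1,1,1 for degrees 0…4.
[q⁴] = 1·1 + 1·1 + 1·1 = 3.

3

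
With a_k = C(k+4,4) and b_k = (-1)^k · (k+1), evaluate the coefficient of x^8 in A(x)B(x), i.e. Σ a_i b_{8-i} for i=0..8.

175

The convolution is the t^8 coefficient of A(t)B(t).
Σ = 1·9 + 5·(-8) + 15·7 + 35·(-6) + 70·5 + 126·(-4) + 210·3 + 330·(-2) + 495·1 = 175.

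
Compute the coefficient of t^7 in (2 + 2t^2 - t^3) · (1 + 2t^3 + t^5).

(2 + 2t^2 - t^3) has coefficients 2,0,2,-1 for degrees 0…3.
(1 + 2t^3 + t^5) has coefficients 1,0,0,2,0,1,0,0 for degrees 0…7.
[t^7] = 2·0 + 2·1 − 1·0 = 2.

2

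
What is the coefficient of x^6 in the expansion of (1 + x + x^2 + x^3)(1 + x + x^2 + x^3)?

1

(1 + x + x^2 + x^3) has coefficients 1,1,1,1 for degrees 0…3.
(1 + x + x^2 + x^3) has coefficients 1,1,1,1,0,0,0 for degrees 0…6.
[x^6] = 1·0 + 1·0 + 1·0 + 1·1 = 1.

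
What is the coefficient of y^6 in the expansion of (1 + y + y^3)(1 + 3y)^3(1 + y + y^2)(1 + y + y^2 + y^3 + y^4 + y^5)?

494

(1 + y + y^3) has coefficients 1,1,0,1 for degrees 0…3.
(1 + 3y)^3 has coefficients 1,9,27,27,0,0,0 for degrees 0…6.
Multiplying by (1 + y + y^2) gives running coefficients 1,10,37,63,54,27,0 for degrees 0…6.
Finally multiplying by (1 + y + y^2 + y^3 + y^4 + y^5), the product of all factors after the first has coefficients 1,11,48,111,165,192,191 for degrees 0…6.
[y^6] = 1·191 + 1·192 + 1·111 = 494.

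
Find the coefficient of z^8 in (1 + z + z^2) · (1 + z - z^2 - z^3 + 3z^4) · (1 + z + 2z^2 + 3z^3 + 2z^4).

14

(1 + z + z^2) has coefficients 1,1,1 for degrees 0…2.
(1 + z - z^2 - z^3 + 3z^4) has coefficients 1,1,-1,-1,3,0,0,0,0 for degrees 0…8.
Finally multiplying by (1 + z + 2z^2 + 3z^3 + 2z^4), the product of all factors after the first has coefficients 1,2,2,3,5,0,1,7,6 for degrees 0…8.
[z^8] = 1·6 + 1·7 + 1·1 = 14.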